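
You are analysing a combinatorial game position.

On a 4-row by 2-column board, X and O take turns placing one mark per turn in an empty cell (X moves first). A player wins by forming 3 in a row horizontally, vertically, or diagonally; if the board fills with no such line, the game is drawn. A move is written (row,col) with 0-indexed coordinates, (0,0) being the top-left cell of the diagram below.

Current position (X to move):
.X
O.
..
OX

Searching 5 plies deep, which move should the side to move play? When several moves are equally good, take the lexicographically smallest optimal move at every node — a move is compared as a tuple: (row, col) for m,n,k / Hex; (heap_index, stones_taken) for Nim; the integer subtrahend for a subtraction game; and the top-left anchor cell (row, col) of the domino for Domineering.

p1 X@[.X/O./../OX]: (0,0)[XX/O./../OX]-1 (1,1)[.X/OX/../OX]-1 (2,0)[.X/O./X./OX]+0* (2,1)[.X/O./.X/OX]-1
p2 O@[.X/O./X./OX]: (0,0)[OX/O./X./OX]+0* (1,1)[.X/OO/X./OX]+0 (2,1)[.X/O./XO/OX]+0
p3 X@[OX/O./X./OX]: (1,1)[OX/OX/X./OX]+0* (2,1)[OX/O./XX/OX]+0
p4 O@[OX/OX/X./OX]: (2,1)[OX/OX/XO/OX]+0*
p5 X@[OX/OX/XO/OX] terminal +0; root [.X/O./../OX] d5

X's best at [.X/O./../OX]: (2,0)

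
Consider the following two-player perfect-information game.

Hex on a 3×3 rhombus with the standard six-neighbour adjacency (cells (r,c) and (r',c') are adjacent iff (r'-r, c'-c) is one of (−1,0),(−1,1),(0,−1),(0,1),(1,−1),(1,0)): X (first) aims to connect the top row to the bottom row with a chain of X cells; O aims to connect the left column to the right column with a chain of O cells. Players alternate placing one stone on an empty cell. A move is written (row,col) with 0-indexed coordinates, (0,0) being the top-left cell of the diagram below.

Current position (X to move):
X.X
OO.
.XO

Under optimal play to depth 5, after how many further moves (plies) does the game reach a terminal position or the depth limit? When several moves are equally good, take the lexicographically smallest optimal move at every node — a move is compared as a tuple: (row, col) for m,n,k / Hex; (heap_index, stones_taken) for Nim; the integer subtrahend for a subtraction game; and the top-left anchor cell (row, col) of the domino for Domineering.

PV length from [X.X/OO./.XO]: 1 ply

ply 1, X at X.X/OO./.XO | (0,1)=-1→XXX/OO./.XO; (1,2)=+1→X.X/OOX/.XO*; (2,0)=-1→X.X/OO./XXO
ply 2: X.X/OOX/.XO is terminal -1 (O); from X.X/OO./.XO depth 5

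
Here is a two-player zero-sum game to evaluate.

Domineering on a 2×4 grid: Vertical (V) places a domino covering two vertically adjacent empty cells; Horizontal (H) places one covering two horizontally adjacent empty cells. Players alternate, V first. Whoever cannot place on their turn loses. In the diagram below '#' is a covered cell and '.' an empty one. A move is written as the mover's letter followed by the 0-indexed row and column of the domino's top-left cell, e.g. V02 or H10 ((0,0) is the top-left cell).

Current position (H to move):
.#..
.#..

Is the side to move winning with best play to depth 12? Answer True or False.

H winning at [.#../.#..]: True

p1 H@[.#../.#..]: H02[.###/.#..]+1* H12[.#../.###]+1
p2 V@[.###/.#..]: V00[####/##..]-1*
p3 H@[####/##..]: H12[####/####]+1*
p4 V@[####/####] terminal -1; root [.#../.#..] d12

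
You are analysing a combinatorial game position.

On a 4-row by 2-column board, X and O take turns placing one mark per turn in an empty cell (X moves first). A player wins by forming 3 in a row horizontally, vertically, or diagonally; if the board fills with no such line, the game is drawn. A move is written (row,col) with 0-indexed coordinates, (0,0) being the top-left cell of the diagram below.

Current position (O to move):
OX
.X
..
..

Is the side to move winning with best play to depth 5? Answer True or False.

p1 O@[OX/.X/../..]: (1,0)[OX/OX/../..]-1 (2,0)[OX/.X/O./..]-1 (2,1)[OX/.X/.O/..]+0* (3,0)[OX/.X/../O.]-1 (3,1)[OX/.X/../.O]-1
p2 X@[OX/.X/.O/..]: (1,0)[OX/XX/.O/..]+0* (2,0)[OX/.X/XO/..]+0 (3,0)[OX/.X/.O/X.]+0 (3,1)[OX/.X/.O/.X]+0
p3 O@[OX/XX/.O/..]: (2,0)[OX/XX/OO/..]+0* (3,0)[OX/XX/.O/O.]+0 (3,1)[OX/XX/.O/.O]+0
p4 X@[OX/XX/OO/..]: (3,0)[OX/XX/OO/X.]+0* (3,1)[OX/XX/OO/.X]+0
p5 O@[OX/XX/OO/X.]: (3,1)[OX/XX/OO/XO]+0*
p6 X@[OX/XX/OO/XO] terminal +0; root [OX/.X/../..] d5

O winning at [OX/.X/../..]: False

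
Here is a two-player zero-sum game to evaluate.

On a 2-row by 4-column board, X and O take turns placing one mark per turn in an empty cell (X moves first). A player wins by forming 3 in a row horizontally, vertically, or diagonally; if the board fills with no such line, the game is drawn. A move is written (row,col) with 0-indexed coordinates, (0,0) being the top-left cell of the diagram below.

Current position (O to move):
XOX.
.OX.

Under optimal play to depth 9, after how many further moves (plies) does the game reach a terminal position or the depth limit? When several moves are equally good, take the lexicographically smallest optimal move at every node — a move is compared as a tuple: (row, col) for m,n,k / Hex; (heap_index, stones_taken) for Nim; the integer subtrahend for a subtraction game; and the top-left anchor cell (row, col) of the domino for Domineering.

PV length from [XOX./.OX.]: 3 plies

p1 O@[XOX./.OX.]: (0,3)[XOXO/.OX.]+0* (1,0)[XOX./OOX.]+0 (1,3)[XOX./.OXO]+0
p2 X@[XOXO/.OX.]: (1,0)[XOXO/XOX.]+0* (1,3)[XOXO/.OXX]+0
p3 O@[XOXO/XOX.]: (1,3)[XOXO/XOXO]+0*
p4 X@[XOXO/XOXO] terminal +0; root [XOX./.OX.] d9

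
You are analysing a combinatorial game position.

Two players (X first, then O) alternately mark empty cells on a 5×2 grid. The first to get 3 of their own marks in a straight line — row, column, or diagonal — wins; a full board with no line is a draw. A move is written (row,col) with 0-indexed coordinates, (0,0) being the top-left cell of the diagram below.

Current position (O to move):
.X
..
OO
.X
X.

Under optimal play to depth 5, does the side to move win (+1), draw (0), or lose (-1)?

value(.X/../OO/.X/X., O) = +1

ply 1, O at .X/../OO/.X/X. | (0,0)=+0→OX/../OO/.X/X.; (1,0)=+1→.X/O./OO/.X/X.*; (1,1)=+0→.X/.O/OO/.X/X.; (3,0)=+0→.X/../OO/OX/X.; (4,1)=+0→.X/../OO/.X/XO
ply 2, X at .X/O./OO/.X/X. | (0,0)=-1→XX/O./OO/.X/X.*; (1,1)=-1→.X/OX/OO/.X/X.; (3,0)=-1→.X/O./OO/XX/X.; (4,1)=-1→.X/O./OO/.X/XX
ply 3, O at XX/O./OO/.X/X. | (1,1)=+0→XX/OO/OO/.X/X.; (3,0)=+1→XX/O./OO/OX/X.*; (4,1)=+0→XX/O./OO/.X/XO
ply 4: XX/O./OO/OX/X. is terminal -1 (X); from .X/../OO/.X/X. depth 5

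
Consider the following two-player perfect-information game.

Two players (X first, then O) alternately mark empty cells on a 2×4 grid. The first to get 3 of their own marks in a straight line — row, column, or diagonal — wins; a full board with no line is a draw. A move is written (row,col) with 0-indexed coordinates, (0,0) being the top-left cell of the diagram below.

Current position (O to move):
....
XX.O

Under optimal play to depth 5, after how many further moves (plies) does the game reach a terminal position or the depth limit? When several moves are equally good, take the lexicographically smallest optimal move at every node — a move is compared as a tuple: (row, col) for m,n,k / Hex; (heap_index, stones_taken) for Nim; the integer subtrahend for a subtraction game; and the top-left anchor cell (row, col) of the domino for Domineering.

PV length from [..../XX.O]: 5 plies

ply 1, O at ..../XX.O | (0,0)=-1→O.../XX.O; (0,1)=-1→.O../XX.O; (0,2)=-1→..O./XX.O; (0,3)=-1→...O/XX.O; (1,2)=+0→..../XXOO*
ply 2, X at ..../XXOO | (0,0)=+0→X.../XXOO*; (0,1)=+0→.X../XXOO; (0,2)=+0→..X./XXOO; (0,3)=+0→...X/XXOO
ply 3, O at X.../XXOO | (0,1)=+0→XO../XXOO*; (0,2)=+0→X.O./XXOO; (0,3)=+0→X..O/XXOO
ply 4, X at XO../XXOO | (0,2)=+0→XOX./XXOO*; (0,3)=+0→XO.X/XXOO
ply 5, O at XOX./XXOO | (0,3)=+0→XOXO/XXOO*
ply 6: XOXO/XXOO is terminal +0 (X); from ..../XX.O depth 5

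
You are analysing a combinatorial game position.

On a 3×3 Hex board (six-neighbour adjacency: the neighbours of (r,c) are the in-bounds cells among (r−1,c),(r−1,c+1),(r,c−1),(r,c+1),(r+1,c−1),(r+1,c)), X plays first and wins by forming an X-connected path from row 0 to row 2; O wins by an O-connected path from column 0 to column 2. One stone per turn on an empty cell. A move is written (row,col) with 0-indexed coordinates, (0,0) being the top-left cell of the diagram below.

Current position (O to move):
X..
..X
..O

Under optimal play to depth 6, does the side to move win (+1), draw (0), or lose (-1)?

value(X../..X/..O, O) = +1

[X../..X/..O] O move#1: (0,1):-1/XO./..X/..O, (0,2):-1/X.O/..X/..O, (1,0):-1/X../O.X/..O, (1,1):+1/X../.OX/..O*, (2,0):-1/X../..X/O.O, (2,1):-1/X../..X/.OO
[X../.OX/..O] X move#2: (0,1):-1/XX./.OX/..O*, (0,2):-1/X.X/.OX/..O, (1,0):-1/X../XOX/..O, (2,0):-1/X../.OX/X.O, (2,1):-1/X../.OX/.XO
[XX./.OX/..O] O move#3: (0,2):+1/XXO/.OX/..O*, (1,0):+1/XX./OOX/..O, (2,0):+1/XX./.OX/O.O, (2,1):+1/XX./.OX/.OO
[XXO/.OX/..O] X move#4: (1,0):-1/XXO/XOX/..O*, (2,0):-1/XXO/.OX/X.O, (2,1):-1/XXO/.OX/.XO
[XXO/XOX/..O] O move#5: (2,0):+1/XXO/XOX/O.O*, (2,1):-1/XXO/XOX/.OO
[XXO/XOX/O.O] end (terminal -1, X#6); searched X../..X/..O to 6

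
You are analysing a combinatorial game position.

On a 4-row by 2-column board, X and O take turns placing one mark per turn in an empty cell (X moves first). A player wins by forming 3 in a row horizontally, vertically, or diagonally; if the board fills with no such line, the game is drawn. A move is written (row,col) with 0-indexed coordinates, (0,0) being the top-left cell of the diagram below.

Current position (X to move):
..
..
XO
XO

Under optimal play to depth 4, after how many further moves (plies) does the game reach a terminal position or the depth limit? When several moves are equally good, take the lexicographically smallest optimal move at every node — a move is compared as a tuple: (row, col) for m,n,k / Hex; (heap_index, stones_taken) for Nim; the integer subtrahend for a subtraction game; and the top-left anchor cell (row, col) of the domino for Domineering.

[../../XO/XO] X move#1: (0,0):-1/X./../XO/XO, (0,1):-1/.X/../XO/XO, (1,0):+1/../X./XO/XO*, (1,1):+0/../.X/XO/XO
[../X./XO/XO] end (terminal -1, O#2); searched ../../XO/XO to 4

PV length from [../../XO/XO]: 1 ply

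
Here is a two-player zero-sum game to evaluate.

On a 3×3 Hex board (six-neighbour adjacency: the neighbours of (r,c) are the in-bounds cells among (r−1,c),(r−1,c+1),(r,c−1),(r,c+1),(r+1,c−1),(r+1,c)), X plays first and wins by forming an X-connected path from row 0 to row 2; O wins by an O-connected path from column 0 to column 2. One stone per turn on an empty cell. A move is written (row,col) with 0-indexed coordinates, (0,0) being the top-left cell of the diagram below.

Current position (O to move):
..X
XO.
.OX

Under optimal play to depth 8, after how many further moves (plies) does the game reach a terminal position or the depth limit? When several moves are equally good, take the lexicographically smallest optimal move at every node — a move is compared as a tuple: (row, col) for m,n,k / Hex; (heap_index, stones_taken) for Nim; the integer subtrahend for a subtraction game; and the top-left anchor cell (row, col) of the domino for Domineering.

ply 1, O at ..X/XO./.OX | (0,0)=-1→O.X/XO./.OX*; (0,1)=-1→.OX/XO./.OX; (1,2)=-1→..X/XOO/.OX; (2,0)=-1→..X/XO./OOX
ply 2, X at O.X/XO./.OX | (0,1)=+1→OXX/XO./.OX*; (1,2)=+1→O.X/XOX/.OX; (2,0)=+1→O.X/XO./XOX
ply 3, O at OXX/XO./.OX | (1,2)=-1→OXX/XOO/.OX*; (2,0)=-1→OXX/XO./OOX
ply 4, X at OXX/XOO/.OX | (2,0)=+1→OXX/XOO/XOX*
ply 5: OXX/XOO/XOX is terminal -1 (O); from ..X/XO./.OX depth 8

PV length from [..X/XO./.OX]: 4 plies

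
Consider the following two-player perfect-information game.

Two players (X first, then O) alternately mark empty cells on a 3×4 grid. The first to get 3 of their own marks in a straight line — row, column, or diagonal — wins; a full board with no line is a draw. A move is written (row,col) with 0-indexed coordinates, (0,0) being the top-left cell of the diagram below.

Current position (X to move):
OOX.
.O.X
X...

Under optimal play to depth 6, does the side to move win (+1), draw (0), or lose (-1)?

[OOX./.O.X/X...] X move#1: (0,3):-1/OOXX/.O.X/X...*, (1,0):-1/OOX./XO.X/X..., (1,2):-1/OOX./.OXX/X..., (2,1):-1/OOX./.O.X/XX.., (2,2):-1/OOX./.O.X/X.X., (2,3):-1/OOX./.O.X/X..X
[OOXX/.O.X/X...] O move#2: (1,0):-1/OOXX/OO.X/X..., (1,2):-1/OOXX/.OOX/X..., (2,1):+1/OOXX/.O.X/XO..*, (2,2):+1/OOXX/.O.X/X.O., (2,3):+1/OOXX/.O.X/X..O
[OOXX/.O.X/XO..] end (terminal -1, X#3); searched OOX./.O.X/X... to 6

value(OOX./.O.X/X..., X) = -1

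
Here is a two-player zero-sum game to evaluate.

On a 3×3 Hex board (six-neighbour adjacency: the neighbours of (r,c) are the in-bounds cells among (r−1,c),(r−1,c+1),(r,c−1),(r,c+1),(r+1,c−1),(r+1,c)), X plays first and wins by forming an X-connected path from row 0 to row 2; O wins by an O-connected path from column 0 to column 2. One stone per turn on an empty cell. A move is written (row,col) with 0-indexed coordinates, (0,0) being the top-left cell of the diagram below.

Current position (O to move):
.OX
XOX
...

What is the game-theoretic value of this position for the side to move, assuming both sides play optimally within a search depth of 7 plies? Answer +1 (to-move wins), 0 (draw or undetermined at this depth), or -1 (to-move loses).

value(.OX/XOX/..., O) = -1

ply 1, O at .OX/XOX/... | (0,0)=-1→OOX/XOX/...*; (2,0)=-1→.OX/XOX/O..; (2,1)=-1→.OX/XOX/.O.; (2,2)=-1→.OX/XOX/..O
ply 2, X at OOX/XOX/... | (2,0)=+1→OOX/XOX/X..*; (2,1)=+1→OOX/XOX/.X.; (2,2)=+1→OOX/XOX/..X
ply 3, O at OOX/XOX/X.. | (2,1)=-1→OOX/XOX/XO.*; (2,2)=-1→OOX/XOX/X.O
ply 4, X at OOX/XOX/XO. | (2,2)=+1→OOX/XOX/XOX*
ply 5: OOX/XOX/XOX is terminal -1 (O); from .OX/XOX/... depth 7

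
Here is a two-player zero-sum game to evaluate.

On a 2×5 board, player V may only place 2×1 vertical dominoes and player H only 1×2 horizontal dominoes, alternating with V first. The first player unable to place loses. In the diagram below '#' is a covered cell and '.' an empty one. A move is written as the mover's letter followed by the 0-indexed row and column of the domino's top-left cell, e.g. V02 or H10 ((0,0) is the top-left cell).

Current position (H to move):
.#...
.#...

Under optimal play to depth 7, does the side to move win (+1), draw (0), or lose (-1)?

value(.#.../.#..., H) = -1

[.#.../.#...] H move#1: H02:-1/.###./.#...*, H03:-1/.#.##/.#..., H12:-1/.#.../.###., H13:-1/.#.../.#.##
[.###./.#...] V move#2: V00:-1/####./##..., V04:+1/.####/.#..#*
[.####/.#..#] H move#3: H12:-1/.####/.####*
[.####/.####] V move#4: V00:+1/#####/#####*
[#####/#####] end (terminal -1, H#5); searched .#.../.#... to 7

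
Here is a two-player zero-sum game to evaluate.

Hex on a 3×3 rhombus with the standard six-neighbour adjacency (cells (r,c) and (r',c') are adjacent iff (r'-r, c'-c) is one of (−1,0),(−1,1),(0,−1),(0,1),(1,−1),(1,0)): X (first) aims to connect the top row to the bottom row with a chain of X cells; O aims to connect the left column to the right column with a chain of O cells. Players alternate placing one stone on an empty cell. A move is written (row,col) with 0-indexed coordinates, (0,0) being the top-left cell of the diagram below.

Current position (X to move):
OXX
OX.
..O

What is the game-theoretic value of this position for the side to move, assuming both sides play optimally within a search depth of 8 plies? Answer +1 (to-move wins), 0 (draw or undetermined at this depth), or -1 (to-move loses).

value(OXX/OX./..O, X) = +1

p1 X@[OXX/OX./..O]: (1,2)[OXX/OXX/..O]+1* (2,0)[OXX/OX./X.O]+1 (2,1)[OXX/OX./.XO]+1
p2 O@[OXX/OXX/..O]: (2,0)[OXX/OXX/O.O]-1* (2,1)[OXX/OXX/.OO]-1
p3 X@[OXX/OXX/O.O]: (2,1)[OXX/OXX/OXO]+1*
p4 O@[OXX/OXX/OXO] terminal -1; root [OXX/OX./..O] d8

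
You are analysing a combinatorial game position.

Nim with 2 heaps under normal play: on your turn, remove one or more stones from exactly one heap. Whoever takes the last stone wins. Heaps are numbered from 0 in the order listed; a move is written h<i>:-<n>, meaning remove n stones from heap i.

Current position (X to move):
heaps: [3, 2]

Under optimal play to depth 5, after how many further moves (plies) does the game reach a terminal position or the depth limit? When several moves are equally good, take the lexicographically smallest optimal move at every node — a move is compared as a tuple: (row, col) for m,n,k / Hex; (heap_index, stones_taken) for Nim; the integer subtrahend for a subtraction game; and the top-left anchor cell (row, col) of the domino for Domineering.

ply 1, X at (3,2) | h0:-1=+1→(2,2)*; h0:-2=-1→(1,2); h0:-3=-1→(0,2); h1:-1=-1→(3,1); h1:-2=-1→(3,0)
ply 2, O at (2,2) | h0:-1=-1→(1,2)*; h0:-2=-1→(0,2); h1:-1=-1→(2,1); h1:-2=-1→(2,0)
ply 3, X at (1,2) | h0:-1=-1→(0,2); h1:-1=+1→(1,1)*; h1:-2=-1→(1,0)
ply 4, O at (1,1) | h0:-1=-1→(0,1)*; h1:-1=-1→(1,0)
ply 5, X at (0,1) | h1:-1=+1→(0,0)*
ply 6: (0,0) is terminal -1 (O); from (3,2) depth 5

PV length from [(3,2)]: 5 plies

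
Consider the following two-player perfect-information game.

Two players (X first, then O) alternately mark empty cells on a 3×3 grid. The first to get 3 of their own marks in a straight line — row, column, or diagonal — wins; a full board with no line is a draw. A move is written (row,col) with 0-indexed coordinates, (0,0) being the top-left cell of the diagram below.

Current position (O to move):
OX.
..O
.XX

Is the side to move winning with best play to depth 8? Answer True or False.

p1 O@[OX./..O/.XX]: (0,2)[OXO/..O/.XX]-1* (1,0)[OX./O.O/.XX]-1 (1,1)[OX./.OO/.XX]-1 (2,0)[OX./..O/OXX]-1
p2 X@[OXO/..O/.XX]: (1,0)[OXO/X.O/.XX]+1* (1,1)[OXO/.XO/.XX]+1 (2,0)[OXO/..O/XXX]+1
p3 O@[OXO/X.O/.XX]: (1,1)[OXO/XOO/.XX]-1* (2,0)[OXO/X.O/OXX]-1
p4 X@[OXO/XOO/.XX]: (2,0)[OXO/XOO/XXX]+1*
p5 O@[OXO/XOO/XXX] terminal -1; root [OX./..O/.XX] d8

O winning at [OX./..O/.XX]: False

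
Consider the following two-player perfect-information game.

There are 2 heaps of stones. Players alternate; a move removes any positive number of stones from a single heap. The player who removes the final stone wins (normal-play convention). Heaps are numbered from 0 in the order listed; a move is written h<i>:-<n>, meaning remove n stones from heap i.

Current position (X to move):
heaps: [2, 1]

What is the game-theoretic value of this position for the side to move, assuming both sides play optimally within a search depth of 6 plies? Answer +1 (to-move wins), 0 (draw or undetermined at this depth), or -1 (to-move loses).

p1 X@[(2,1)]: h0:-1[(1,1)]+1* h0:-2[(0,1)]-1 h1:-1[(2,0)]-1
p2 O@[(1,1)]: h0:-1[(0,1)]-1* h1:-1[(1,0)]-1
p3 X@[(0,1)]: h1:-1[(0,0)]+1*
p4 O@[(0,0)] terminal -1; root [(2,1)] d6

value((2,1), X) = +1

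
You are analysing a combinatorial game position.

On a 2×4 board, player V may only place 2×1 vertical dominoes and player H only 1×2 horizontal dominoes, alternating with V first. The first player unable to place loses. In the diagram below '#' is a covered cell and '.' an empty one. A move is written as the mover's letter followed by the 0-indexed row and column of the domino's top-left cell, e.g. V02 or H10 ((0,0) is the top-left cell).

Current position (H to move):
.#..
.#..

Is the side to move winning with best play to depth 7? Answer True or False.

H winning at [.#../.#..]: True

ply 1, H at .#../.#.. | H02=+1→.###/.#..*; H12=+1→.#../.###
ply 2, V at .###/.#.. | V00=-1→####/##..*
ply 3, H at ####/##.. | H12=+1→####/####*
ply 4: ####/#### is terminal -1 (V); from .#../.#.. depth 7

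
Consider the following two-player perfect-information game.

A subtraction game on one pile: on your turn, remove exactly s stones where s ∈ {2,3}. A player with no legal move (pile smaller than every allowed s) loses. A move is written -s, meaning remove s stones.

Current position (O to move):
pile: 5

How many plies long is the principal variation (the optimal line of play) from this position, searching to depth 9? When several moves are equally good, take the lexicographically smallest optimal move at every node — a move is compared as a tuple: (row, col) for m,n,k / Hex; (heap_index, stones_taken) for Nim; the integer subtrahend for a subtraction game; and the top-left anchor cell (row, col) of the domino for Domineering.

[5] O move#1: -2:-1/3*, -3:-1/2
[3] X move#2: -2:+1/1*, -3:+1/0
[1] end (terminal -1, O#3); searched 5 to 9

PV length from [5]: 2 plies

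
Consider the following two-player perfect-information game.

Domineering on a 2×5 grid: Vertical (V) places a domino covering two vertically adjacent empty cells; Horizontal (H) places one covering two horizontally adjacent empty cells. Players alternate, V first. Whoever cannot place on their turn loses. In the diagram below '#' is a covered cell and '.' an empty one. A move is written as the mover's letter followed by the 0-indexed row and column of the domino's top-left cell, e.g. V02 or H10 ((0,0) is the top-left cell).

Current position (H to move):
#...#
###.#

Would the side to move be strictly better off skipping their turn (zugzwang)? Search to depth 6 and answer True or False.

zugzwang(#...#/###.#, H) = False

[#...#/###.#] H move#1: H01:-1/###.#/###.#, H02:+1/#.###/###.#*
[#.###/###.#] end (terminal -1, V#2); searched #...#/###.# to 6
pass branch (V moves first from the same position):
  | [#...#/###.#] V move#1: V03:-1/#..##/#####*
  | [#..##/#####] H move#2: H01:+1/#####/#####*
  | [#####/#####] end (terminal -1, V#3); searched #...#/###.# to 6
H moving scores +1; H passing scores +1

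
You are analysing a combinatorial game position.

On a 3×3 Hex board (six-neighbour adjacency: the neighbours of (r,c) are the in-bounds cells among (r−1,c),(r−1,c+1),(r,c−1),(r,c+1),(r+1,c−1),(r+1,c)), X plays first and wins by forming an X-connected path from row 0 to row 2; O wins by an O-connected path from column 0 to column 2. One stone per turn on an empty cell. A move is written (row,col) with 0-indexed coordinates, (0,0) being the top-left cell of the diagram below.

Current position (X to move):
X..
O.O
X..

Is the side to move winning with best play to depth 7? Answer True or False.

ply 1, X at X../O.O/X.. | (0,1)=-1→XX./O.O/X..; (0,2)=-1→X.X/O.O/X..; (1,1)=+1→X../OXO/X..*; (2,1)=-1→X../O.O/XX.; (2,2)=-1→X../O.O/X.X
ply 2, O at X../OXO/X.. | (0,1)=-1→XO./OXO/X..*; (0,2)=-1→X.O/OXO/X..; (2,1)=-1→X../OXO/XO.; (2,2)=-1→X../OXO/X.O
ply 3, X at XO./OXO/X.. | (0,2)=+1→XOX/OXO/X..*; (2,1)=-1→XO./OXO/XX.; (2,2)=-1→XO./OXO/X.X
ply 4: XOX/OXO/X.. is terminal -1 (O); from X../O.O/X.. depth 7

X winning at [X../O.O/X..]: True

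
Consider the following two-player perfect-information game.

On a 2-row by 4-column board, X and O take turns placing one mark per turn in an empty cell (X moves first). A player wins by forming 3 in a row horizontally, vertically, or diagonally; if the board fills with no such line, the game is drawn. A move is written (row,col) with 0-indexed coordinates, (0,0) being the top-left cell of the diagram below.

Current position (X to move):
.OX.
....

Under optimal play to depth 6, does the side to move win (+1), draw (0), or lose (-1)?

p1 X@[.OX./....]: (0,0)[XOX./....]+0* (0,3)[.OXX/....]+0 (1,0)[.OX./X...]+0 (1,1)[.OX./.X..]+0 (1,2)[.OX./..X.]+0 (1,3)[.OX./...X]+0
p2 O@[XOX./....]: (0,3)[XOXO/....]+0* (1,0)[XOX./O...]+0 (1,1)[XOX./.O..]+0 (1,2)[XOX./..O.]+0 (1,3)[XOX./...O]+0
p3 X@[XOXO/....]: (1,0)[XOXO/X...]+0* (1,1)[XOXO/.X..]+0 (1,2)[XOXO/..X.]+0 (1,3)[XOXO/...X]+0
p4 O@[XOXO/X...]: (1,1)[XOXO/XO..]+0* (1,2)[XOXO/X.O.]+0 (1,3)[XOXO/X..O]+0
p5 X@[XOXO/XO..]: (1,2)[XOXO/XOX.]+0* (1,3)[XOXO/XO.X]+0
p6 O@[XOXO/XOX.]: (1,3)[XOXO/XOXO]+0*
p7 X@[XOXO/XOXO] terminal +0; root [.OX./....] d6

value(.OX./...., X) = 0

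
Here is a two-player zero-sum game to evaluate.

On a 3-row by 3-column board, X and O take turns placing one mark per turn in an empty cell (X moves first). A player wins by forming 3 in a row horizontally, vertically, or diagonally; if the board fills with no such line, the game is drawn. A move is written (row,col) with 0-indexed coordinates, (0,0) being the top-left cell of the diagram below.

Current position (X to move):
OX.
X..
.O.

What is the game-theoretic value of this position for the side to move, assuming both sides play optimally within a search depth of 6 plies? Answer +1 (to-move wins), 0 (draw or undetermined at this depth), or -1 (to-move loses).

p1 X@[OX./X../.O.]: (0,2)[OXX/X../.O.]-1 (1,1)[OX./XX./.O.]+0* (1,2)[OX./X.X/.O.]+0 (2,0)[OX./X../XO.]+0 (2,2)[OX./X../.OX]+0
p2 O@[OX./XX./.O.]: (0,2)[OXO/XX./.O.]-1 (1,2)[OX./XXO/.O.]+0* (2,0)[OX./XX./OO.]-1 (2,2)[OX./XX./.OO]-1
p3 X@[OX./XXO/.O.]: (0,2)[OXX/XXO/.O.]+0* (2,0)[OX./XXO/XO.]+0 (2,2)[OX./XXO/.OX]+0
p4 O@[OXX/XXO/.O.]: (2,0)[OXX/XXO/OO.]+0* (2,2)[OXX/XXO/.OO]-1
p5 X@[OXX/XXO/OO.]: (2,2)[OXX/XXO/OOX]+0*
p6 O@[OXX/XXO/OOX] terminal +0; root [OX./X../.O.] d6

value(OX./X../.O., X) = 0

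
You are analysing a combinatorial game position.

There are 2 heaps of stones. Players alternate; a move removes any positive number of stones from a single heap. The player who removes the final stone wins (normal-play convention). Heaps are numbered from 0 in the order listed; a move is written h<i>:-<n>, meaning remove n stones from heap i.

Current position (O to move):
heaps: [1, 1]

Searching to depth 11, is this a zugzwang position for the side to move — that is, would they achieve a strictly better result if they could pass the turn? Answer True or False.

zugzwang((1,1), O) = True

p1 O@[(1,1)]: h0:-1[(0,1)]-1* h1:-1[(1,0)]-1
p2 X@[(0,1)]: h1:-1[(0,0)]+1*
p3 O@[(0,0)] terminal -1; root [(1,1)] d11
pass branch (X moves first from the same position):
  | p1 X@[(1,1)]: h0:-1[(0,1)]-1* h1:-1[(1,0)]-1
  | p2 O@[(0,1)]: h1:-1[(0,0)]+1*
  | p3 X@[(0,0)] terminal -1; root [(1,1)] d11
O moving scores -1; O passing scores +1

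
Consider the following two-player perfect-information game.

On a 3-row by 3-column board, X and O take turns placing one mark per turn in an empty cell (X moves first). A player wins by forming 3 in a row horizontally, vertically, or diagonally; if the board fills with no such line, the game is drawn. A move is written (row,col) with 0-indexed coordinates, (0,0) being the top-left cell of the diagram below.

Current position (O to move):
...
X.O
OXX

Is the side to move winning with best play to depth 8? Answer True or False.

O winning at [.../X.O/OXX]: False

[.../X.O/OXX] O move#1: (0,0):+0/O../X.O/OXX*, (0,1):+0/.O./X.O/OXX, (0,2):-1/..O/X.O/OXX, (1,1):+0/.../XOO/OXX
[O../X.O/OXX] X move#2: (0,1):+0/OX./X.O/OXX*, (0,2):+0/O.X/X.O/OXX, (1,1):+0/O../XXO/OXX
[OX./X.O/OXX] O move#3: (0,2):-1/OXO/X.O/OXX, (1,1):+0/OX./XOO/OXX*
[OX./XOO/OXX] X move#4: (0,2):+0/OXX/XOO/OXX*
[OXX/XOO/OXX] end (terminal +0, O#5); searched .../X.O/OXX to 8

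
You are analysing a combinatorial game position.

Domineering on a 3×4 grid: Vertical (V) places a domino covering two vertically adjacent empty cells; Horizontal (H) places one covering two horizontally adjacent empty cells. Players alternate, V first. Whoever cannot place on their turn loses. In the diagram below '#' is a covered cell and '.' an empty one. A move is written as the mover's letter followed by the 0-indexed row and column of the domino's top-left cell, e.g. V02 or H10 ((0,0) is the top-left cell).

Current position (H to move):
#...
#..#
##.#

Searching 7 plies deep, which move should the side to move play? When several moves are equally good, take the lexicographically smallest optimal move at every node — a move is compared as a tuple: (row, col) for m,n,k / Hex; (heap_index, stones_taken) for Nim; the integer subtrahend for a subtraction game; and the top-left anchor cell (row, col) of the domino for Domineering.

[#.../#..#/##.#] H move#1: H01:-1/###./#..#/##.#, H02:-1/#.##/#..#/##.#, H11:+1/#.../####/##.#*
[#.../####/##.#] end (terminal -1, V#2); searched #.../#..#/##.# to 7

H's best at [#.../#..#/##.#]: H11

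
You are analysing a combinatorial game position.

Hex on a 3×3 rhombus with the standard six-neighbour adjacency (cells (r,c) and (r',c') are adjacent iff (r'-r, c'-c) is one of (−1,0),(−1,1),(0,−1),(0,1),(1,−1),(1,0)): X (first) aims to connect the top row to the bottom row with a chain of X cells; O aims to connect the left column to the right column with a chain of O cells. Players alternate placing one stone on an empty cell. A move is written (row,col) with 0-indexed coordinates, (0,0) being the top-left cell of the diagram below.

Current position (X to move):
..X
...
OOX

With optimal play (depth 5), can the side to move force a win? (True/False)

[..X/.../OOX] X move#1: (0,0):-1/X.X/.../OOX, (0,1):-1/.XX/.../OOX, (1,0):-1/..X/X../OOX, (1,1):-1/..X/.X./OOX, (1,2):+1/..X/..X/OOX*
[..X/..X/OOX] end (terminal -1, O#2); searched ..X/.../OOX to 5

X winning at [..X/.../OOX]: True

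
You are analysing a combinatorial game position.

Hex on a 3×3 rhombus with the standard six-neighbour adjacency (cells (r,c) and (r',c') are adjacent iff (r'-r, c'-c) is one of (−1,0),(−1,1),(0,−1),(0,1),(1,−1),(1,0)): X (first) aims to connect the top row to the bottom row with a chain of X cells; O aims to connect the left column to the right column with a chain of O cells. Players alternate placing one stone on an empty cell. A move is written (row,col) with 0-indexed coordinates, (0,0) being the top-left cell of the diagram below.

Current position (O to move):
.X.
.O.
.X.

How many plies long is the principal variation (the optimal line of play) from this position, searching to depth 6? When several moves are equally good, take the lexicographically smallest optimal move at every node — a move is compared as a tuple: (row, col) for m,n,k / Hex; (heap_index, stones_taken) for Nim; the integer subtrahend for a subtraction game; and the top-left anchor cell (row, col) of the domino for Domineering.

ply 1, O at .X./.O./.X. | (0,0)=+1→OX./.O./.X.*; (0,2)=+1→.XO/.O./.X.; (1,0)=+1→.X./OO./.X.; (1,2)=+1→.X./.OO/.X.; (2,0)=+1→.X./.O./OX.; (2,2)=+1→.X./.O./.XO
ply 2, X at OX./.O./.X. | (0,2)=-1→OXX/.O./.X.*; (1,0)=-1→OX./XO./.X.; (1,2)=-1→OX./.OX/.X.; (2,0)=-1→OX./.O./XX.; (2,2)=-1→OX./.O./.XX
ply 3, O at OXX/.O./.X. | (1,0)=-1→OXX/OO./.X.; (1,2)=+1→OXX/.OO/.X.*; (2,0)=-1→OXX/.O./OX.; (2,2)=-1→OXX/.O./.XO
ply 4, X at OXX/.OO/.X. | (1,0)=-1→OXX/XOO/.X.*; (2,0)=-1→OXX/.OO/XX.; (2,2)=-1→OXX/.OO/.XX
ply 5, O at OXX/XOO/.X. | (2,0)=+1→OXX/XOO/OX.*; (2,2)=-1→OXX/XOO/.XO
ply 6: OXX/XOO/OX. is terminal -1 (X); from .X./.O./.X. depth 6

PV length from [.X./.O./.X.]: 5 plies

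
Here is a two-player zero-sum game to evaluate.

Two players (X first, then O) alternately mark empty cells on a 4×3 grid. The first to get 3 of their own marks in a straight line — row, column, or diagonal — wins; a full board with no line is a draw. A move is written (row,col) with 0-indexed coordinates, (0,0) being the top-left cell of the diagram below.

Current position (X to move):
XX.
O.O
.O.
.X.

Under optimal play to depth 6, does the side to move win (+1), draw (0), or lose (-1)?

value(XX./O.O/.O./.X., X) = +1

[XX./O.O/.O./.X.] X move#1: (0,2):+1/XXX/O.O/.O./.X.*, (1,1):-1/XX./OXO/.O./.X., (2,0):-1/XX./O.O/XO./.X., (2,2):-1/XX./O.O/.OX/.X., (3,0):-1/XX./O.O/.O./XX., (3,2):-1/XX./O.O/.O./.XX
[XXX/O.O/.O./.X.] end (terminal -1, O#2); searched XX./O.O/.O./.X. to 6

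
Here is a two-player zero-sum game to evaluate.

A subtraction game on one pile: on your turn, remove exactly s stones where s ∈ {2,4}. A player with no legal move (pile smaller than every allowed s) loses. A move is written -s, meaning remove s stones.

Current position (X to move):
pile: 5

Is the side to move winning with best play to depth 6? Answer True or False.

X winning at [5]: True

p1 X@[5]: -2[3]-1 -4[1]+1*
p2 O@[1] terminal -1; root [5] d6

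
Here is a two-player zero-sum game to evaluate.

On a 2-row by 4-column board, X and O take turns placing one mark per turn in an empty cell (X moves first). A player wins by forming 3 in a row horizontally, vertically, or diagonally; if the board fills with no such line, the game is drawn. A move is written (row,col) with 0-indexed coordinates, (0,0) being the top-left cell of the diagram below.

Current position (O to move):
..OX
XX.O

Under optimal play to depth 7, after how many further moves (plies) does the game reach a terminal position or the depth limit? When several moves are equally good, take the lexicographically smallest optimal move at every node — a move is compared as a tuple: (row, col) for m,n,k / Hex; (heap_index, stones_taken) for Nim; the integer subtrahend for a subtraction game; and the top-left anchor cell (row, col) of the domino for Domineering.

PV length from [..OX/XX.O]: 3 plies

p1 O@[..OX/XX.O]: (0,0)[O.OX/XX.O]-1 (0,1)[.OOX/XX.O]-1 (1,2)[..OX/XXOO]+0*
p2 X@[..OX/XXOO]: (0,0)[X.OX/XXOO]+0* (0,1)[.XOX/XXOO]+0
p3 O@[X.OX/XXOO]: (0,1)[XOOX/XXOO]+0*
p4 X@[XOOX/XXOO] terminal +0; root [..OX/XX.O] d7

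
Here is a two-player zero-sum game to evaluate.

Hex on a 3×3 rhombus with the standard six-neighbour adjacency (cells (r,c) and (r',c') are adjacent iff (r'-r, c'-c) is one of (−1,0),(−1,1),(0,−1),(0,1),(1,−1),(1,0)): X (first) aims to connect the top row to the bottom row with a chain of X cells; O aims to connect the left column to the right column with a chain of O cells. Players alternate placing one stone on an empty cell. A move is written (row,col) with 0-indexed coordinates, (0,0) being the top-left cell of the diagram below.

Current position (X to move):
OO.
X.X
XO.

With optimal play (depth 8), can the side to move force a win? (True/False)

p1 X@[OO./X.X/XO.]: (0,2)[OOX/X.X/XO.]+1* (1,1)[OO./XXX/XO.]-1 (2,2)[OO./X.X/XOX]-1
p2 O@[OOX/X.X/XO.]: (1,1)[OOX/XOX/XO.]-1* (2,2)[OOX/X.X/XOO]-1
p3 X@[OOX/XOX/XO.]: (2,2)[OOX/XOX/XOX]+1*
p4 O@[OOX/XOX/XOX] terminal -1; root [OO./X.X/XO.] d8

X winning at [OO./X.X/XO.]: True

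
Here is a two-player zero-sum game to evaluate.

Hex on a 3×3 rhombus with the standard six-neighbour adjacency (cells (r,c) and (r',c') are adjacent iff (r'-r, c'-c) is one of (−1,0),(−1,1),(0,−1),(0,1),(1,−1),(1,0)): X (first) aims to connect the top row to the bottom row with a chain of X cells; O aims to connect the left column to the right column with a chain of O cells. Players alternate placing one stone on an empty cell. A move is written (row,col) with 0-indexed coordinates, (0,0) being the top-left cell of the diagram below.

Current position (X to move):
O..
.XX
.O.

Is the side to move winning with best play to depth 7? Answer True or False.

p1 X@[O../.XX/.O.]: (0,1)[OX./.XX/.O.]+1* (0,2)[O.X/.XX/.O.]+1 (1,0)[O../XXX/.O.]+1 (2,0)[O../.XX/XO.]+1 (2,2)[O../.XX/.OX]+1
p2 O@[OX./.XX/.O.]: (0,2)[OXO/.XX/.O.]-1* (1,0)[OX./OXX/.O.]-1 (2,0)[OX./.XX/OO.]-1 (2,2)[OX./.XX/.OO]-1
p3 X@[OXO/.XX/.O.]: (1,0)[OXO/XXX/.O.]+1* (2,0)[OXO/.XX/XO.]+1 (2,2)[OXO/.XX/.OX]+1
p4 O@[OXO/XXX/.O.]: (2,0)[OXO/XXX/OO.]-1* (2,2)[OXO/XXX/.OO]-1
p5 X@[OXO/XXX/OO.]: (2,2)[OXO/XXX/OOX]+1*
p6 O@[OXO/XXX/OOX] terminal -1; root [O../.XX/.O.] d7

X winning at [O../.XX/.O.]: True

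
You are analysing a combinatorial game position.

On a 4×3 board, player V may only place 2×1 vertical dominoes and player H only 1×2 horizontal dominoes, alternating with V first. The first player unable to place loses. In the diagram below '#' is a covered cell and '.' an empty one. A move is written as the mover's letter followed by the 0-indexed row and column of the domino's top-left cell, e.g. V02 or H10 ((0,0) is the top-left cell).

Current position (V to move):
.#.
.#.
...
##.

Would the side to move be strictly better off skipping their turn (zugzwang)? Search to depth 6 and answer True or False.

p1 V@[.#./.#./.../##.]: V00[##./##./.../##.]+1* V02[.##/.##/.../##.]+1 V10[.#./##./#../##.]+1 V12[.#./.##/..#/##.]+1 V22[.#./.#./..#/###]+1
p2 H@[##./##./.../##.]: H20[##./##./##./##.]-1* H21[##./##./.##/##.]-1
p3 V@[##./##./##./##.]: V02[###/###/##./##.]+1* V12[##./###/###/##.]+1 V22[##./##./###/###]+1
p4 H@[###/###/##./##.] terminal -1; root [.#./.#./.../##.] d6
pass branch (H moves first from the same position):
  | p1 H@[.#./.#./.../##.]: H20[.#./.#./##./##.]-1* H21[.#./.#./.##/##.]-1
  | p2 V@[.#./.#./##./##.]: V00[##./##./##./##.]+1* V02[.##/.##/##./##.]+1 V12[.#./.##/###/##.]+1 V22[.#./.#./###/###]+1
  | p3 H@[##./##./##./##.] terminal -1; root [.#./.#./.../##.] d6
V moving scores +1; V passing scores +1

zugzwang(.#./.#./.../##., V) = False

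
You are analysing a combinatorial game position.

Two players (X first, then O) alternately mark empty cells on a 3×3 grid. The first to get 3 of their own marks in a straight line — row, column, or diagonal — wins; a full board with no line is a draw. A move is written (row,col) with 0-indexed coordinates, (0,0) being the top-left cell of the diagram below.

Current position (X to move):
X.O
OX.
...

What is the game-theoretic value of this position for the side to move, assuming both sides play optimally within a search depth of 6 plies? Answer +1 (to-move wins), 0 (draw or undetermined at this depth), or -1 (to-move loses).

value(X.O/OX./..., X) = +1

[X.O/OX./...] X move#1: (0,1):+1/XXO/OX./...*, (1,2):+0/X.O/OXX/..., (2,0):+0/X.O/OX./X.., (2,1):+1/X.O/OX./.X., (2,2):+1/X.O/OX./..X
[XXO/OX./...] O move#2: (1,2):-1/XXO/OXO/...*, (2,0):-1/XXO/OX./O.., (2,1):-1/XXO/OX./.O., (2,2):-1/XXO/OX./..O
[XXO/OXO/...] X move#3: (2,0):-1/XXO/OXO/X.., (2,1):+1/XXO/OXO/.X.*, (2,2):+1/XXO/OXO/..X
[XXO/OXO/.X.] end (terminal -1, O#4); searched X.O/OX./... to 6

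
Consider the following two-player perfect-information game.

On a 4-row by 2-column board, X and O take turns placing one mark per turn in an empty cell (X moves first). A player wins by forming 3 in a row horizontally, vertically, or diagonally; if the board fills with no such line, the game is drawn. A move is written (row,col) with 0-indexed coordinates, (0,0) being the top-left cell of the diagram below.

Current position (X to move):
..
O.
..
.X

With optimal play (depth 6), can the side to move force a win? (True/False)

X winning at [../O./../.X]: False

p1 X@[../O./../.X]: (0,0)[X./O./../.X]+0* (0,1)[.X/O./../.X]-1 (1,1)[../OX/../.X]+0 (2,0)[../O./X./.X]+0 (2,1)[../O./.X/.X]+0 (3,0)[../O./../XX]+0
p2 O@[X./O./../.X]: (0,1)[XO/O./../.X]+0* (1,1)[X./OO/../.X]+0 (2,0)[X./O./O./.X]+0 (2,1)[X./O./.O/.X]+0 (3,0)[X./O./../OX]+0
p3 X@[XO/O./../.X]: (1,1)[XO/OX/../.X]+0* (2,0)[XO/O./X./.X]+0 (2,1)[XO/O./.X/.X]+0 (3,0)[XO/O./../XX]+0
p4 O@[XO/OX/../.X]: (2,0)[XO/OX/O./.X]-1 (2,1)[XO/OX/.O/.X]+0* (3,0)[XO/OX/../OX]-1
p5 X@[XO/OX/.O/.X]: (2,0)[XO/OX/XO/.X]+0* (3,0)[XO/OX/.O/XX]+0
p6 O@[XO/OX/XO/.X]: (3,0)[XO/OX/XO/OX]+0*
p7 X@[XO/OX/XO/OX] terminal +0; root [../O./../.X] d6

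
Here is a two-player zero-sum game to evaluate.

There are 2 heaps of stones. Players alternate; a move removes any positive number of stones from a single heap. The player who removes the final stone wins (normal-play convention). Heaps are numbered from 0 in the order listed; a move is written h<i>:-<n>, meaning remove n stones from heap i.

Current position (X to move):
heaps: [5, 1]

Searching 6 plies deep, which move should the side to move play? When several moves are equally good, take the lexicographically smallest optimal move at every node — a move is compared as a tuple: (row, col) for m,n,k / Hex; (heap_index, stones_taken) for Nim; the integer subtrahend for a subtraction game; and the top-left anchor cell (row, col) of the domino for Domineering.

[(5,1)] X move#1: h0:-1:-1/(4,1), h0:-2:-1/(3,1), h0:-3:-1/(2,1), h0:-4:+1/(1,1)*, h0:-5:-1/(0,1), h1:-1:-1/(5,0)
[(1,1)] O move#2: h0:-1:-1/(0,1)*, h1:-1:-1/(1,0)
[(0,1)] X move#3: h1:-1:+1/(0,0)*
[(0,0)] end (terminal -1, O#4); searched (5,1) to 6

X's best at [(5,1)]: h0:-4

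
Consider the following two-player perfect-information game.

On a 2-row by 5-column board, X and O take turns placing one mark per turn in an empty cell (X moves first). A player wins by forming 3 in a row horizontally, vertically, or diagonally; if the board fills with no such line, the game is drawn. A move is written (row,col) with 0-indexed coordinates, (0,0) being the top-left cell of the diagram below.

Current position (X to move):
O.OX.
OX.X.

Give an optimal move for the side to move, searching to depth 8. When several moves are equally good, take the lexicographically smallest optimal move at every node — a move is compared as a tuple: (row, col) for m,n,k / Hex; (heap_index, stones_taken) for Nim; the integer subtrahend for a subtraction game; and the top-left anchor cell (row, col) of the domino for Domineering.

X's best at [O.OX./OX.X.]: (1,2)

p1 X@[O.OX./OX.X.]: (0,1)[OXOX./OX.X.]+0 (0,4)[O.OXX/OX.X.]-1 (1,2)[O.OX./OXXX.]+1* (1,4)[O.OX./OX.XX]-1
p2 O@[O.OX./OXXX.] terminal -1; root [O.OX./OX.X.] d8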